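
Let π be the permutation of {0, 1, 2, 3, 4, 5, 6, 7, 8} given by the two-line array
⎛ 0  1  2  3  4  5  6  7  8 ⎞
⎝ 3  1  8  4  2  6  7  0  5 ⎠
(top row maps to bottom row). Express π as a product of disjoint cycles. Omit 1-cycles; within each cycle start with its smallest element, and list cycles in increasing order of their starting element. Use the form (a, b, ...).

(0, 3, 4, 2, 8, 5, 6, 7)

Iterating π from 0 gives 0 → 3 → 4 → 2 → 8 → 5 → 6 → 7 → 0; that is the 8-cycle (0, 3, 4, 2, 8, 5, 6, 7).
Repeating from the next unused element and collecting all non-trivial cycles gives (0, 3, 4, 2, 8, 5, 6, 7).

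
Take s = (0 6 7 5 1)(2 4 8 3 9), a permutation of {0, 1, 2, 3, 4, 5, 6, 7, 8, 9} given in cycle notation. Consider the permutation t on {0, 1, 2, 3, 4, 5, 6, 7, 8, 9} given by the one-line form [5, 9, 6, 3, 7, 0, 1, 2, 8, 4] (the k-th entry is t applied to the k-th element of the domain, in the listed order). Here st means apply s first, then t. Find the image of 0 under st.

s(0) = 6, then t(6) = 1; composing gives (st)(0) = 1.

1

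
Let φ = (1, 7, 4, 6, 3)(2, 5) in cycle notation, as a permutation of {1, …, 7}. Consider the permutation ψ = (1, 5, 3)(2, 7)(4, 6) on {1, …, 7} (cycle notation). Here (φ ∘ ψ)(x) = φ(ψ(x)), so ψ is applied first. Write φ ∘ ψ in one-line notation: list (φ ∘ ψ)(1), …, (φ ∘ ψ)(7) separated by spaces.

2 4 7 3 1 6 5

(φ ∘ ψ)(x) = φ(ψ(x)). Computing each image: φ(ψ(1)) = φ(5) = 2, φ(ψ(2)) = φ(7) = 4, φ(ψ(3)) = φ(1) = 7, φ(ψ(4)) = φ(6) = 3, φ(ψ(5)) = φ(3) = 1, φ(ψ(6)) = φ(4) = 6, φ(ψ(7)) = φ(2) = 5.
Hence φ ∘ ψ = [2 4 7 3 1 6 5].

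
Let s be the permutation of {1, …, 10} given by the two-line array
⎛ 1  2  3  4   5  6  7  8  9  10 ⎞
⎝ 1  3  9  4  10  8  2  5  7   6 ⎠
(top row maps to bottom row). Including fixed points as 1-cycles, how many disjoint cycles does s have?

The cycle decomposition is (1)(2 3 9 7)(4)(5 10 6 8), which has 4 cycles (counting 1-cycles).

4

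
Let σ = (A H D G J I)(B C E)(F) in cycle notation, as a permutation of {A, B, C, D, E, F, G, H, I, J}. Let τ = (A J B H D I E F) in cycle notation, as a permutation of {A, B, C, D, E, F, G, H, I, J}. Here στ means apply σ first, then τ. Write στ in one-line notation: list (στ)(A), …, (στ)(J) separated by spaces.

Chase each element through σ then τ: A → H → D; B → C → C; C → E → F; D → G → G; E → B → H; F → F → A; G → J → B; H → D → I; I → A → J; J → I → E.
Collecting the images, στ = [D C F G H A B I J E].

D C F G H A B I J E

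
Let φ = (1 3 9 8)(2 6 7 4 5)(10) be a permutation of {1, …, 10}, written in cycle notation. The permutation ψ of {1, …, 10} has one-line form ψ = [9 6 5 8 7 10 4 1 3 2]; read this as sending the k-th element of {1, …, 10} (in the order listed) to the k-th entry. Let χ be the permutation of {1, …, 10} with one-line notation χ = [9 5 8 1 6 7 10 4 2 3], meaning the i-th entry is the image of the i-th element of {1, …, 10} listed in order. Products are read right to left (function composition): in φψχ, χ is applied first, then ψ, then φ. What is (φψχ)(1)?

9

Apply the permutations in order: χ(1) = 9, then ψ(9) = 3, then φ(3) = 9. So (φψχ)(1) = 9.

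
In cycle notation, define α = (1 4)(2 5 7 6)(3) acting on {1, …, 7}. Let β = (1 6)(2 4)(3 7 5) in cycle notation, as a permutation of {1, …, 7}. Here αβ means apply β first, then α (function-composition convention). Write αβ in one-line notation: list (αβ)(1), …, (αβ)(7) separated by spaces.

2 1 6 5 3 4 7

(αβ)(x) = α(β(x)). Computing each image: α(β(1)) = α(6) = 2, α(β(2)) = α(4) = 1, α(β(3)) = α(7) = 6, α(β(4)) = α(2) = 5, α(β(5)) = α(3) = 3, α(β(6)) = α(1) = 4, α(β(7)) = α(5) = 7.
Hence αβ = [2 1 6 5 3 4 7].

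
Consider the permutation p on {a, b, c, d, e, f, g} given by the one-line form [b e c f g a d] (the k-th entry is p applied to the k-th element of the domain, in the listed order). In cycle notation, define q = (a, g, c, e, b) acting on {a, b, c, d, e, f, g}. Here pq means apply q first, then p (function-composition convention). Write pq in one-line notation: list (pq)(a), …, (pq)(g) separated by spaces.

(pq)(x) = p(q(x)). Computing each image: p(q(a)) = p(g) = d, p(q(b)) = p(a) = b, p(q(c)) = p(e) = g, p(q(d)) = p(d) = f, p(q(e)) = p(b) = e, p(q(f)) = p(f) = a, p(q(g)) = p(c) = c.
Hence pq = [d b g f e a c].

d b g f e a c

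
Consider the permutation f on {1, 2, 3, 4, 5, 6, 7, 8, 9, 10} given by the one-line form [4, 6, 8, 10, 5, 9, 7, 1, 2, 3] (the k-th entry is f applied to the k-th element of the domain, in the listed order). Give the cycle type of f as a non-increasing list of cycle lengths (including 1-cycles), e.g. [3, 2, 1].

[5, 3, 1, 1]

The disjoint cycles are (1, 4, 10, 3, 8)(2, 6, 9)(5)(7), with lengths 5, 3, 1, 1 in non-increasing order.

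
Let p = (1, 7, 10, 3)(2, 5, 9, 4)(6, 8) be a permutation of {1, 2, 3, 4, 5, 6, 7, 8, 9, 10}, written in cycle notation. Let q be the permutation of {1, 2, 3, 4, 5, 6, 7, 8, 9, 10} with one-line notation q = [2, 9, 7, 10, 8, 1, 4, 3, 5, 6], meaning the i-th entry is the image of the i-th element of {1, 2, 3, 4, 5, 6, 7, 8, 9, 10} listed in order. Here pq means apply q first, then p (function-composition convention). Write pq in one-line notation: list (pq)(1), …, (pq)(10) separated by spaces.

5 4 10 3 6 7 2 1 9 8

(pq)(x) = p(q(x)). Computing each image: p(q(1)) = p(2) = 5, p(q(2)) = p(9) = 4, p(q(3)) = p(7) = 10, p(q(4)) = p(10) = 3, p(q(5)) = p(8) = 6, p(q(6)) = p(1) = 7, p(q(7)) = p(4) = 2, p(q(8)) = p(3) = 1, p(q(9)) = p(5) = 9, p(q(10)) = p(6) = 8.
Hence pq = [5 4 10 3 6 7 2 1 9 8].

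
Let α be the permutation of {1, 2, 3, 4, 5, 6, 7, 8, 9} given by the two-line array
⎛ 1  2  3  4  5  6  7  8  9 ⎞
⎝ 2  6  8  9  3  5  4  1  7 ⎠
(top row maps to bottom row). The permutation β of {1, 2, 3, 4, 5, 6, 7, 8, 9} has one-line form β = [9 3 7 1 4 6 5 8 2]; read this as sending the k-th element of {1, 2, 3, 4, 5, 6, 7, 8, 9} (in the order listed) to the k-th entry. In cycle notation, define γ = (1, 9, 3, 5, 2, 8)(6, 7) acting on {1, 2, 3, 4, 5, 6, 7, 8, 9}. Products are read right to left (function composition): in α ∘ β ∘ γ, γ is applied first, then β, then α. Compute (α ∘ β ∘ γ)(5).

8

Apply the permutations in order: γ(5) = 2, then β(2) = 3, then α(3) = 8. So (α ∘ β ∘ γ)(5) = 8.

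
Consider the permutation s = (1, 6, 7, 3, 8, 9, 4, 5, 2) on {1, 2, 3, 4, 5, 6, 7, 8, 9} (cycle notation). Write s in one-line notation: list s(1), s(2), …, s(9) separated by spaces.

6 1 8 5 2 7 3 9 4

Reading each image from the cycles: 1↦6, 2↦1, 3↦8, 4↦5, 5↦2, 6↦7, 7↦3, 8↦9, 9↦4.
So the one-line form is 6 1 8 5 2 7 3 9 4.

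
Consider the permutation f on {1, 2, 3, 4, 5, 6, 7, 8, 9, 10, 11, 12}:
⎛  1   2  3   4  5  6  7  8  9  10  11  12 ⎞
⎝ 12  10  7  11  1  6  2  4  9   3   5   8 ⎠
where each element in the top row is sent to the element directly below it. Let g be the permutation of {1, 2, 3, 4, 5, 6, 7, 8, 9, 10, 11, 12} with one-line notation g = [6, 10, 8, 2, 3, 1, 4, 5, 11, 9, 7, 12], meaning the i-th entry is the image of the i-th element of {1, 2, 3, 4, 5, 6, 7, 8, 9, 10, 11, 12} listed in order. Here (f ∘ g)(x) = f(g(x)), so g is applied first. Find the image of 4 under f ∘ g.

10

First apply g: g(4) = 2, then f(2) = 10. Thus (f ∘ g)(4) = 10.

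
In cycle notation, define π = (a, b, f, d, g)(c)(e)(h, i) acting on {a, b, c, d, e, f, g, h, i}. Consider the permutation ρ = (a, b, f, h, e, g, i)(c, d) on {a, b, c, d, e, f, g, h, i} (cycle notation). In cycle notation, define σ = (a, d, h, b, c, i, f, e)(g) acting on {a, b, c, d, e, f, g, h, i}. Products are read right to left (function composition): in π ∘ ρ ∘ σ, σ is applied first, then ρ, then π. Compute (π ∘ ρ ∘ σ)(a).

(π ∘ ρ ∘ σ)(a) = π(ρ(σ(a))). σ(a) = d, then ρ(d) = c, then π(c) = c, so the result is c.

c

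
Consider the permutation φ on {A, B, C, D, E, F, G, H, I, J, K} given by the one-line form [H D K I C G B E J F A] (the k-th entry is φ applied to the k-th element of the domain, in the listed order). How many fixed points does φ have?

No element satisfies φ(x) = x, so there are 0 fixed points.

0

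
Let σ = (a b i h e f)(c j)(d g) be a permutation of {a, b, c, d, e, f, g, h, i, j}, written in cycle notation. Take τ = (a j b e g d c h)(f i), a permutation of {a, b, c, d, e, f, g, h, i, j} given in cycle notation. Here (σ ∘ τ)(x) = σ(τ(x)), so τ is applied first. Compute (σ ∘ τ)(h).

First apply τ: τ(h) = a, then σ(a) = b. Thus (σ ∘ τ)(h) = b.

b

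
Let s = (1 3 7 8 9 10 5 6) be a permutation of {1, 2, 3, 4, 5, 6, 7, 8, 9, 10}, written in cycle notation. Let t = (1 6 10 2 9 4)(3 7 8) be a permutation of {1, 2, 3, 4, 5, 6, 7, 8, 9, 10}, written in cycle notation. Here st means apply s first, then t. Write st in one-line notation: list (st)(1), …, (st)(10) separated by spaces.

Chase each element through s then t: 1 → 3 → 7; 2 → 2 → 9; 3 → 7 → 8; 4 → 4 → 1; 5 → 6 → 10; 6 → 1 → 6; 7 → 8 → 3; 8 → 9 → 4; 9 → 10 → 2; 10 → 5 → 5.
So st in one-line form is 7 9 8 1 10 6 3 4 2 5.

7 9 8 1 10 6 3 4 2 5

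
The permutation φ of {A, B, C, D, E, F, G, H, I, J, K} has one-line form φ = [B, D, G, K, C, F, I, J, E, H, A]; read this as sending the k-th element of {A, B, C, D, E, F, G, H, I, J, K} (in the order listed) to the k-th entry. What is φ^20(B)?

B

Tracing B → D → … returns to B after 4 steps, so B lies in a 4-cycle (A B D K).
On a 4-cycle, φ^4 is the identity, so φ^20 = φ^0 there (20 ≡ 0 mod 4).
So φ^20(B) = B.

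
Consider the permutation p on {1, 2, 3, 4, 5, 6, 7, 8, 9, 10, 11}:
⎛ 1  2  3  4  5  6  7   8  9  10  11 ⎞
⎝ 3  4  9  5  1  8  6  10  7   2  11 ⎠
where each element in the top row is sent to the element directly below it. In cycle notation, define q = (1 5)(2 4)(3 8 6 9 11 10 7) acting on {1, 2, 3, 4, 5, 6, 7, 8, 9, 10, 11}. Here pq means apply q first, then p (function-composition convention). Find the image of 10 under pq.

q(10) = 7, then p(7) = 6; composing gives (pq)(10) = 6.

6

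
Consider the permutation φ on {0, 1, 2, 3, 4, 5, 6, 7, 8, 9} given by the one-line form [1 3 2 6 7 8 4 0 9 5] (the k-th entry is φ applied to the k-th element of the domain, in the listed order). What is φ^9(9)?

9

Tracing 9 → 5 → … returns to 9 after 3 steps, so 9 lies in a 3-cycle (5, 8, 9).
Powers repeat with period 3 on this cycle, and 9 mod 3 = 0, so φ^9(9) = φ^0(9).
So φ^9(9) = 9.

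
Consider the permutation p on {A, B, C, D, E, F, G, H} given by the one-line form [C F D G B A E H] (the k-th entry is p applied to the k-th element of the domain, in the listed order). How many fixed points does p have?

The fixed points (elements with p(x) = x) are {H}, so there is 1.

1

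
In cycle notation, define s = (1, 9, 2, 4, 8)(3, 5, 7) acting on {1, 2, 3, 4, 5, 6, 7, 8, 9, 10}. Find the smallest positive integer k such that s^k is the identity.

The cycle type of s is (5, 3, 1, 1).
Since disjoint cycles commute, ord(s) = lcm(5, 3) = 15.

15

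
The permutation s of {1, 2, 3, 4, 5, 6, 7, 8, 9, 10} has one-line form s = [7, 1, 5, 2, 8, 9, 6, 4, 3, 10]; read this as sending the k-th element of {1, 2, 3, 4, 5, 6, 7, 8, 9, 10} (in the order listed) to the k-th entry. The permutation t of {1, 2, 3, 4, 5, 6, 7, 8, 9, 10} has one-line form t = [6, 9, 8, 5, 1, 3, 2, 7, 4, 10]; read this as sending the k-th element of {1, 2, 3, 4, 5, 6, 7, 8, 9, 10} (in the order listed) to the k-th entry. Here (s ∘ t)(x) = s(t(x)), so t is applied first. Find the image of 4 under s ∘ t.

First apply t: t(4) = 5, then s(5) = 8. Thus (s ∘ t)(4) = 8.

8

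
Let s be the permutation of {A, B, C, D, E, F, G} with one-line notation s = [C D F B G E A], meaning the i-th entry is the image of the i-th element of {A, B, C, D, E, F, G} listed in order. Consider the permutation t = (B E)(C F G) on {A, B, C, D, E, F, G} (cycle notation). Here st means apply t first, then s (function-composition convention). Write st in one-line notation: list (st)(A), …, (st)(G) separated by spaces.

Chase each element through t then s: A → A → C; B → E → G; C → F → E; D → D → B; E → B → D; F → G → A; G → C → F.
So st in one-line form is C G E B D A F.

C G E B D A F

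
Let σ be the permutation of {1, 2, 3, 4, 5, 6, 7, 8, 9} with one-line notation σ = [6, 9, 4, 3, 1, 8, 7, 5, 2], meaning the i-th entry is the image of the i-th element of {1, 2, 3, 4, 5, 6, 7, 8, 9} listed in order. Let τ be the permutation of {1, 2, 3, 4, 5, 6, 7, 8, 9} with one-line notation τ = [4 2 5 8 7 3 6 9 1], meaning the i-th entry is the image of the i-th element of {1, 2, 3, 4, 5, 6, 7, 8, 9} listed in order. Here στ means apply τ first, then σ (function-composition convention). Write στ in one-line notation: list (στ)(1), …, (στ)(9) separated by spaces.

3 9 1 5 7 4 8 2 6

For each element, apply τ then σ: 1 → 4 → 3; 2 → 2 → 9; 3 → 5 → 1; 4 → 8 → 5; 5 → 7 → 7; 6 → 3 → 4; 7 → 6 → 8; 8 → 9 → 2; 9 → 1 → 6.
Collecting the images, στ = [3 9 1 5 7 4 8 2 6].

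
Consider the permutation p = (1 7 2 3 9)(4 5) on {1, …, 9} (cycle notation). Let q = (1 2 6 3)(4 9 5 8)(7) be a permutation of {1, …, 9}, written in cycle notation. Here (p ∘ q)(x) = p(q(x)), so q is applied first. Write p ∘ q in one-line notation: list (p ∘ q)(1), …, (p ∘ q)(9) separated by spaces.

3 6 7 1 8 9 2 5 4

Chase each element through q then p: 1 → 2 → 3; 2 → 6 → 6; 3 → 1 → 7; 4 → 9 → 1; 5 → 8 → 8; 6 → 3 → 9; 7 → 7 → 2; 8 → 4 → 5; 9 → 5 → 4.
So p ∘ q in one-line form is 3 6 7 1 8 9 2 5 4.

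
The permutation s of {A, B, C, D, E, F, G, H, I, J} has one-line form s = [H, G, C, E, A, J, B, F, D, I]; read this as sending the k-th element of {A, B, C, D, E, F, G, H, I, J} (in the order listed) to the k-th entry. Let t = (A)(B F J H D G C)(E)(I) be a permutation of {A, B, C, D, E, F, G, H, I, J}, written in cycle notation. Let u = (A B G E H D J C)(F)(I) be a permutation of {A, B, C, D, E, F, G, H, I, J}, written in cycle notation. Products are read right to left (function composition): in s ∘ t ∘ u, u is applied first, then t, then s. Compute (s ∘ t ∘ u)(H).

(s ∘ t ∘ u)(H) = s(t(u(H))). u(H) = D, then t(D) = G, then s(G) = B, so the result is B.

B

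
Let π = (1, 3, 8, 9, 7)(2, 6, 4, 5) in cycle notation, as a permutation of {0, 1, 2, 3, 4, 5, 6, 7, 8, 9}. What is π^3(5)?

5 lies in the 4-cycle (2, 6, 4, 5).
Stepping 3 places around the cycle: 5 → 2 → 6 → 4.

4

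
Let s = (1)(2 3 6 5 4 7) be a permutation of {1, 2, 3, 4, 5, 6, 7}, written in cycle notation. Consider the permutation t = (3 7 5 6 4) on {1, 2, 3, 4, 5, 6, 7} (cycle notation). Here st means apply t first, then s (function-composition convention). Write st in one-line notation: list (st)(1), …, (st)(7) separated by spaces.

1 3 2 6 5 7 4

(st)(x) = s(t(x)). Computing each image: s(t(1)) = s(1) = 1, s(t(2)) = s(2) = 3, s(t(3)) = s(7) = 2, s(t(4)) = s(3) = 6, s(t(5)) = s(6) = 5, s(t(6)) = s(4) = 7, s(t(7)) = s(5) = 4.
Hence st = [1 3 2 6 5 7 4].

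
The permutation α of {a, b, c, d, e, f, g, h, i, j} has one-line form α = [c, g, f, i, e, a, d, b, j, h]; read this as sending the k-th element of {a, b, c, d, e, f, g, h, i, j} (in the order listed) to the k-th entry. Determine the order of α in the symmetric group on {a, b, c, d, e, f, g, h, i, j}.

The disjoint-cycle form of α has cycle lengths 6, 3, 1.
The order is lcm(6, 3) = 6.

6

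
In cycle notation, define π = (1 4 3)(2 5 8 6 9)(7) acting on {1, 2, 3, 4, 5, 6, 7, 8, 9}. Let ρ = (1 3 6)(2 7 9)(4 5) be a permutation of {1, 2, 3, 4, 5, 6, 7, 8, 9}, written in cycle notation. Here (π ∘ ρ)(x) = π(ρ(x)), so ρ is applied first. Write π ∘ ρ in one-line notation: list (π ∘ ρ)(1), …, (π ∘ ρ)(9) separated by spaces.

1 7 9 8 3 4 2 6 5

Chase each element through ρ then π: 1 → 3 → 1; 2 → 7 → 7; 3 → 6 → 9; 4 → 5 → 8; 5 → 4 → 3; 6 → 1 → 4; 7 → 9 → 2; 8 → 8 → 6; 9 → 2 → 5.
So π ∘ ρ in one-line form is 1 7 9 8 3 4 2 6 5.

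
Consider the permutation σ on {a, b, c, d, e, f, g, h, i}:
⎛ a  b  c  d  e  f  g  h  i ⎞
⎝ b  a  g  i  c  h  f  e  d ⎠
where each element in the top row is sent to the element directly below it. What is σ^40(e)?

e

Tracing e → c → … returns to e after 5 steps, so e lies in a 5-cycle (c, g, f, h, e).
Powers repeat with period 5 on this cycle, and 40 mod 5 = 0, so σ^40(e) = σ^0(e).
So σ^40(e) = e.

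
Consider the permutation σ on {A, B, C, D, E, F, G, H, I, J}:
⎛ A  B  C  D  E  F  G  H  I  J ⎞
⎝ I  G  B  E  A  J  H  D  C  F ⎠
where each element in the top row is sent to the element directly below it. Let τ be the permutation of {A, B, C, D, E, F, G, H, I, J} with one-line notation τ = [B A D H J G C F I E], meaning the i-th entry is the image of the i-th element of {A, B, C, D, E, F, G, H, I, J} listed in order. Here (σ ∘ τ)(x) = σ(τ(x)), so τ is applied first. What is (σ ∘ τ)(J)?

(σ ∘ τ)(J) = σ(τ(J)). τ(J) = E, then σ(E) = A. So (σ ∘ τ)(J) = A.

A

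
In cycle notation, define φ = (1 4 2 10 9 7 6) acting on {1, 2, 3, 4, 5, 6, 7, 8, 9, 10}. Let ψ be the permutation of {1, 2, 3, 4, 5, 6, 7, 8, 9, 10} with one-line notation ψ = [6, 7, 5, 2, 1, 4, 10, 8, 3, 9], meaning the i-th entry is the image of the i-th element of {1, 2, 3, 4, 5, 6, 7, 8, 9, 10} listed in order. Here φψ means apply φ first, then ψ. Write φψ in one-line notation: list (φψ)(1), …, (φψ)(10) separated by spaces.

(φψ)(x) = ψ(φ(x)). Computing each image: ψ(φ(1)) = ψ(4) = 2, ψ(φ(2)) = ψ(10) = 9, ψ(φ(3)) = ψ(3) = 5, ψ(φ(4)) = ψ(2) = 7, ψ(φ(5)) = ψ(5) = 1, ψ(φ(6)) = ψ(1) = 6, ψ(φ(7)) = ψ(6) = 4, ψ(φ(8)) = ψ(8) = 8, ψ(φ(9)) = ψ(7) = 10, ψ(φ(10)) = ψ(9) = 3.
Hence φψ = [2 9 5 7 1 6 4 8 10 3].

2 9 5 7 1 6 4 8 10 3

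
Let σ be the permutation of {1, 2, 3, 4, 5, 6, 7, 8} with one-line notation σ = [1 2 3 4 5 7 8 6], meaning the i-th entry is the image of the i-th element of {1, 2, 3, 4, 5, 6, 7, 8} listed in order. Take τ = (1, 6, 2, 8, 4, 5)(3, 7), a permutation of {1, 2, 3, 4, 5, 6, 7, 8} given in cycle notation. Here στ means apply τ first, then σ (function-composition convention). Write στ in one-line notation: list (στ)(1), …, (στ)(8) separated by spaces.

For each element, apply τ then σ: 1 → 6 → 7; 2 → 8 → 6; 3 → 7 → 8; 4 → 5 → 5; 5 → 1 → 1; 6 → 2 → 2; 7 → 3 → 3; 8 → 4 → 4.
Collecting the images, στ = [7 6 8 5 1 2 3 4].

7 6 8 5 1 2 3 4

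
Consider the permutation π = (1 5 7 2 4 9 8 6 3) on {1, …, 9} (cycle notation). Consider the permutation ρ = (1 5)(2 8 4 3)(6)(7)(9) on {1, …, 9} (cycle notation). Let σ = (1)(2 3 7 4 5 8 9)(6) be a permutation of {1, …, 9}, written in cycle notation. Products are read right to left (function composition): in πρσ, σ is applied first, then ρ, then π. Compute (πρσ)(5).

Chase 5: σ(5) = 8; ρ(8) = 4; π(4) = 9. Hence (πρσ)(5) = 9.

9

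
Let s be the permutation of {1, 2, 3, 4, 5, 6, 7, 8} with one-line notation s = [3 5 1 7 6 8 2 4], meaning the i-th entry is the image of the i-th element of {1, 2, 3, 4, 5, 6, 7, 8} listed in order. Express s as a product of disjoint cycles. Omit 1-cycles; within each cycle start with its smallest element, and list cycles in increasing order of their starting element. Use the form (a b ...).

From 1: 1 → 3 → 1, closing the cycle (1 3).
Repeating from the next unused element and collecting all non-trivial cycles gives (1 3)(2 5 6 8 4 7).

(1 3)(2 5 6 8 4 7)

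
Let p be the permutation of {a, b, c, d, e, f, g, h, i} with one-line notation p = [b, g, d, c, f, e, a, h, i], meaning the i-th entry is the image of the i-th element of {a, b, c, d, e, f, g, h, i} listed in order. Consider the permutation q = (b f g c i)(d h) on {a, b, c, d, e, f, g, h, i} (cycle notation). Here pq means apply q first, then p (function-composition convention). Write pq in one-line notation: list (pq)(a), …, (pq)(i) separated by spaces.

b e i h f a d c g

(pq)(x) = p(q(x)). Computing each image: p(q(a)) = p(a) = b, p(q(b)) = p(f) = e, p(q(c)) = p(i) = i, p(q(d)) = p(h) = h, p(q(e)) = p(e) = f, p(q(f)) = p(g) = a, p(q(g)) = p(c) = d, p(q(h)) = p(d) = c, p(q(i)) = p(b) = g.
Hence pq = [b e i h f a d c g].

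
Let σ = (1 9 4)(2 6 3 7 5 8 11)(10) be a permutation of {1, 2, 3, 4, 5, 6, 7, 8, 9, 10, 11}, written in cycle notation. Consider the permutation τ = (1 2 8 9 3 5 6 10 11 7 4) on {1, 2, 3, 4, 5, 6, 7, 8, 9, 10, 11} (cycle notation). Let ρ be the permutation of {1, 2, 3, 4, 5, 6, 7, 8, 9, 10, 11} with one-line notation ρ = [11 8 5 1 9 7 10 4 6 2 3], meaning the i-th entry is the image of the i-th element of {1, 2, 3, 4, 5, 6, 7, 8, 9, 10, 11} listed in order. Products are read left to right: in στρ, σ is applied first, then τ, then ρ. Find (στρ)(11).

4

Chase 11: σ(11) = 2; τ(2) = 8; ρ(8) = 4. Hence (στρ)(11) = 4.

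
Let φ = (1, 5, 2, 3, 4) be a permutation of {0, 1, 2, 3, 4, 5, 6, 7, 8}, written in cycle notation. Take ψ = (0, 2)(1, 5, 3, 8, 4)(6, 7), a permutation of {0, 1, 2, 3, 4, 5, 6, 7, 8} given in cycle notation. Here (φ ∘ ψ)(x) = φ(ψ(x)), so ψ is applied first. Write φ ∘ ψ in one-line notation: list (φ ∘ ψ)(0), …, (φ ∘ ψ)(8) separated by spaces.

Chase each element through ψ then φ: 0 → 2 → 3; 1 → 5 → 2; 2 → 0 → 0; 3 → 8 → 8; 4 → 1 → 5; 5 → 3 → 4; 6 → 7 → 7; 7 → 6 → 6; 8 → 4 → 1.
So φ ∘ ψ in one-line form is 3 2 0 8 5 4 7 6 1.

3 2 0 8 5 4 7 6 1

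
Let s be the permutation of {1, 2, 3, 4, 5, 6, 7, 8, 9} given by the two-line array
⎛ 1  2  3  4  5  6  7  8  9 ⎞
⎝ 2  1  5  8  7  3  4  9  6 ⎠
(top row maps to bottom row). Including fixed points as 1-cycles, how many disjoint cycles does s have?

The cycle decomposition is (1, 2)(3, 5, 7, 4, 8, 9, 6), which has 2 cycles (counting 1-cycles).

2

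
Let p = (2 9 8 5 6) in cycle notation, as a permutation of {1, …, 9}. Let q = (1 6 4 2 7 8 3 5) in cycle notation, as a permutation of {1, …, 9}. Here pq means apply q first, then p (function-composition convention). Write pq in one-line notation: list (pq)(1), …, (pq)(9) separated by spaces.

Chase each element through q then p: 1 → 6 → 2; 2 → 7 → 7; 3 → 5 → 6; 4 → 2 → 9; 5 → 1 → 1; 6 → 4 → 4; 7 → 8 → 5; 8 → 3 → 3; 9 → 9 → 8.
So pq in one-line form is 2 7 6 9 1 4 5 3 8.

2 7 6 9 1 4 5 3 8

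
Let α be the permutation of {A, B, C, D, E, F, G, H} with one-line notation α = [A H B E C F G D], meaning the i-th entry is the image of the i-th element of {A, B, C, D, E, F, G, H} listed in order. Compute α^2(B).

Tracing B → H → … returns to B after 5 steps, so B lies in a 5-cycle (B H D E C).
Stepping 2 places around the cycle: B → H → D.

D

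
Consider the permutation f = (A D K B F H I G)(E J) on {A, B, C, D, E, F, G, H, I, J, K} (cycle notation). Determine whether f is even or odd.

The cycle lengths are 8, 2, 1.
A cycle of length ℓ contributes ℓ−1 transpositions, so f is a product of 7 + 1 = 8 transpositions — even.

even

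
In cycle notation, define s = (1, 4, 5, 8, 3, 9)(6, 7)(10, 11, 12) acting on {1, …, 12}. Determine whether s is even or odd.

The cycle lengths are 6, 3, 2, 1.
A cycle is odd iff its length is even; s has 2 even-length cycles, so sgn(s) = (−1)^2 and s is even.

even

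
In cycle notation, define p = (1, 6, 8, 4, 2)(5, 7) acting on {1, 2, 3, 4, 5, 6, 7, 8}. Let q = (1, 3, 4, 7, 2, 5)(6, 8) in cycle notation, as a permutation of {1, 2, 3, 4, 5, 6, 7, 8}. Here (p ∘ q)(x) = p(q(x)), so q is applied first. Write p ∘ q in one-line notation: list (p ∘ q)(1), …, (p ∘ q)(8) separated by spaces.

(p ∘ q)(x) = p(q(x)). Computing each image: p(q(1)) = p(3) = 3, p(q(2)) = p(5) = 7, p(q(3)) = p(4) = 2, p(q(4)) = p(7) = 5, p(q(5)) = p(1) = 6, p(q(6)) = p(8) = 4, p(q(7)) = p(2) = 1, p(q(8)) = p(6) = 8.
Hence p ∘ q = [3 7 2 5 6 4 1 8].

3 7 2 5 6 4 1 8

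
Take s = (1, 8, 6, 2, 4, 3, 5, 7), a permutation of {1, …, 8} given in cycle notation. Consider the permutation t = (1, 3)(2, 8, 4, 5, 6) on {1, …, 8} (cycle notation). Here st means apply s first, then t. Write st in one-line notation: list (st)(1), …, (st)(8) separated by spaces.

(st)(x) = t(s(x)). Computing each image: t(s(1)) = t(8) = 4, t(s(2)) = t(4) = 5, t(s(3)) = t(5) = 6, t(s(4)) = t(3) = 1, t(s(5)) = t(7) = 7, t(s(6)) = t(2) = 8, t(s(7)) = t(1) = 3, t(s(8)) = t(6) = 2.
Hence st = [4 5 6 1 7 8 3 2].

4 5 6 1 7 8 3 2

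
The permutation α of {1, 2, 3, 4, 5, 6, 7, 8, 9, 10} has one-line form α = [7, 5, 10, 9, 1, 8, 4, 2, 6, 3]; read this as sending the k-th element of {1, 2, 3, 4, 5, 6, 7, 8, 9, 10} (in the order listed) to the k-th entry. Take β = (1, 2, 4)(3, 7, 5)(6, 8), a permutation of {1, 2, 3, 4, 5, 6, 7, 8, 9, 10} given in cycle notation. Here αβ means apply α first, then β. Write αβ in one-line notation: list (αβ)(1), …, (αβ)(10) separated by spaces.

5 3 10 9 2 6 1 4 8 7

(αβ)(x) = β(α(x)). Computing each image: β(α(1)) = β(7) = 5, β(α(2)) = β(5) = 3, β(α(3)) = β(10) = 10, β(α(4)) = β(9) = 9, β(α(5)) = β(1) = 2, β(α(6)) = β(8) = 6, β(α(7)) = β(4) = 1, β(α(8)) = β(2) = 4, β(α(9)) = β(6) = 8, β(α(10)) = β(3) = 7.
Hence αβ = [5 3 10 9 2 6 1 4 8 7].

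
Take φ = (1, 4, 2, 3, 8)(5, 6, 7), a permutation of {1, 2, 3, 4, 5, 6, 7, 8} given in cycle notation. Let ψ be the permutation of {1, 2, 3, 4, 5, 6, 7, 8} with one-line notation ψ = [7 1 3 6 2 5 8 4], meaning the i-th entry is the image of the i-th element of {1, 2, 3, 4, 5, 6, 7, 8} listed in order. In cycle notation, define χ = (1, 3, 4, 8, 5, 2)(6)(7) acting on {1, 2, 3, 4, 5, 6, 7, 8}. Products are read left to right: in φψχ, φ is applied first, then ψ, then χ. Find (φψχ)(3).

Apply the permutations in order: φ(3) = 8, then ψ(8) = 4, then χ(4) = 8. So (φψχ)(3) = 8.

8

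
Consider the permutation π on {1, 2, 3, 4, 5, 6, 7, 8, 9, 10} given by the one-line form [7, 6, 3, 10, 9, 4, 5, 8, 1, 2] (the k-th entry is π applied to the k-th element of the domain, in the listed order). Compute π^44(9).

9

Tracing 9 → 1 → … returns to 9 after 4 steps, so 9 lies in a 4-cycle (1 7 5 9).
On a 4-cycle, π^4 is the identity, so π^44 = π^0 there (44 ≡ 0 mod 4).
So π^44(9) = 9.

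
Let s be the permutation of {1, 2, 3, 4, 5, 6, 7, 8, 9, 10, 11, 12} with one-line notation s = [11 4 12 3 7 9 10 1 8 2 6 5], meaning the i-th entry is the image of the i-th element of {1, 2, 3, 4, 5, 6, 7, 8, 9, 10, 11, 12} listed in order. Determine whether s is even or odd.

In disjoint-cycle form the cycle lengths are 7, 5.
A cycle of length ℓ contributes ℓ−1 transpositions, so s is a product of 6 + 4 = 10 transpositions — even.

even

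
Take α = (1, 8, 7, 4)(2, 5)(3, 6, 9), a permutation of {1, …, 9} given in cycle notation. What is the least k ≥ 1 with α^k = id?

12

The cycle type of α is (4, 3, 2).
The order is lcm(4, 3, 2) = 12.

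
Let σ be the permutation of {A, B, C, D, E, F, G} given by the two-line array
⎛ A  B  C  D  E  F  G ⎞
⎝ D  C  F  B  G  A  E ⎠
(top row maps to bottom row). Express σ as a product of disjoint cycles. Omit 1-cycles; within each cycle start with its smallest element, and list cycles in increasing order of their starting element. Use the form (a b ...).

From A: A → D → B → C → F → A, closing the cycle (A D B C F).
Continuing from each remaining unvisited element yields (A D B C F)(E G).

(A D B C F)(E G)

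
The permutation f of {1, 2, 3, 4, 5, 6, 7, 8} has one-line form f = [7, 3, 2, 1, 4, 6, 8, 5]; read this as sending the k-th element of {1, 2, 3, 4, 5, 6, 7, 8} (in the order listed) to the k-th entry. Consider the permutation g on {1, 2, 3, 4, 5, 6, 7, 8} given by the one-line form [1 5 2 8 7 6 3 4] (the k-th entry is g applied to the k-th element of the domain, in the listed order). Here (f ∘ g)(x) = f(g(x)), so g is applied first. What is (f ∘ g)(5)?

8

First apply g: g(5) = 7, then f(7) = 8. Thus (f ∘ g)(5) = 8.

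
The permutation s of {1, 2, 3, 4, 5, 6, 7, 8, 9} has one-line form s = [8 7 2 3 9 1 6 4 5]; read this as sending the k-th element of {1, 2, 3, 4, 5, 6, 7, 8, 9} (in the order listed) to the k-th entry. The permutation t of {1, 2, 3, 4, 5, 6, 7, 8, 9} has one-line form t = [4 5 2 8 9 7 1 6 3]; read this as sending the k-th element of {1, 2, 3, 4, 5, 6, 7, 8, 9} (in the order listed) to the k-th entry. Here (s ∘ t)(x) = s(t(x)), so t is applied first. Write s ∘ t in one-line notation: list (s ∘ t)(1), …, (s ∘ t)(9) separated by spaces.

3 9 7 4 5 6 8 1 2

For each element, apply t then s: 1 → 4 → 3; 2 → 5 → 9; 3 → 2 → 7; 4 → 8 → 4; 5 → 9 → 5; 6 → 7 → 6; 7 → 1 → 8; 8 → 6 → 1; 9 → 3 → 2.
Collecting the images, s ∘ t = [3 9 7 4 5 6 8 1 2].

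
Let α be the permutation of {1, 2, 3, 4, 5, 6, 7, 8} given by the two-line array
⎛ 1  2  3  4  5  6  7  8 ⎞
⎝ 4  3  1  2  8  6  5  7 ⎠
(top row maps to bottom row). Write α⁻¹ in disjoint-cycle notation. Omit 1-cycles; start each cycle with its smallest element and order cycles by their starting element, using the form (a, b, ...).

(1, 3, 2, 4)(5, 7, 8)

The cycle decomposition of α is (1, 4, 2, 3)(5, 8, 7).
Reversing each cycle (and rotating so the smallest element leads) gives α⁻¹ = (1, 3, 2, 4)(5, 7, 8).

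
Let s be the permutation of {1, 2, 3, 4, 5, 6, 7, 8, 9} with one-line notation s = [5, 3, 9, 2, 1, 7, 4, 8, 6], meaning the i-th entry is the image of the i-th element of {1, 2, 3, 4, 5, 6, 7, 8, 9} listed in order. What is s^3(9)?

4

Tracing 9 → 6 → … returns to 9 after 6 steps, so 9 lies in a 6-cycle (2, 3, 9, 6, 7, 4).
Stepping 3 places around the cycle: 9 → 6 → 7 → 4.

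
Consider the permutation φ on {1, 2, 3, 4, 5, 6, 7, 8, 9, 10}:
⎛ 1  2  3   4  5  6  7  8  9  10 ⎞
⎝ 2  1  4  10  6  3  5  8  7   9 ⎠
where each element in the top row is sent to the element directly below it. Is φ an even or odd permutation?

odd

In disjoint-cycle form the cycle lengths are 7, 2, 1.
A cycle is odd iff its length is even; φ has 1 even-length cycle, so sgn(φ) = (−1)^1 and φ is odd.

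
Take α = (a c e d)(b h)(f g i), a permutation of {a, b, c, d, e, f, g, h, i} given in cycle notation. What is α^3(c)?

a

c lies in the 4-cycle (a c e d).
Advancing 3 steps from c: c → e → d → a.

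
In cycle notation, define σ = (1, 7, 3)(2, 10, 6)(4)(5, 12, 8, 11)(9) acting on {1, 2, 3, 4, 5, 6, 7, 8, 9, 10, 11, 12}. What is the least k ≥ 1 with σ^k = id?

The cycle type of σ is (4, 3, 3, 1, 1).
The order is lcm(4, 3, 3) = 12.

12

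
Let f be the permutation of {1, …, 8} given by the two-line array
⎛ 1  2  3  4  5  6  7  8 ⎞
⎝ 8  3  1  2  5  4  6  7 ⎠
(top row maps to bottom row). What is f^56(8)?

8

Tracing 8 → 7 → … returns to 8 after 7 steps, so 8 lies in a 7-cycle (1 8 7 6 4 2 3).
Since the cycle has length 7, f^56 acts on it the same as f^0 (56 mod 7 = 0).
So f^56(8) = 8.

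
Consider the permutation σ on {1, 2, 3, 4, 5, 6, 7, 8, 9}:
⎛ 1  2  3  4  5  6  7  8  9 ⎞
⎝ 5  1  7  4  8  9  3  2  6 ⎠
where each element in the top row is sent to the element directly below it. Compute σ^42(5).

Tracing 5 → 8 → … returns to 5 after 4 steps, so 5 lies in a 4-cycle (1, 5, 8, 2).
Powers repeat with period 4 on this cycle, and 42 mod 4 = 2, so σ^42(5) = σ^2(5).
Stepping 2 places around the cycle: 5 → 8 → 2.

2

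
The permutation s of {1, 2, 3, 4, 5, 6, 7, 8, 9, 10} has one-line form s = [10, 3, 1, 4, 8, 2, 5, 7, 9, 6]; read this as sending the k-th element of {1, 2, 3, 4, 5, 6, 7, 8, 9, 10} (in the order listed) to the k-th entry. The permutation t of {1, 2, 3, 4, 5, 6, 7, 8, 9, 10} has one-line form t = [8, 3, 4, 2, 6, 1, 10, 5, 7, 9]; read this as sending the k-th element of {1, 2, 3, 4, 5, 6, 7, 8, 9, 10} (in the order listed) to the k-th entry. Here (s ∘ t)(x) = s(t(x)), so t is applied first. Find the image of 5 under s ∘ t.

2

First apply t: t(5) = 6, then s(6) = 2. Thus (s ∘ t)(5) = 2.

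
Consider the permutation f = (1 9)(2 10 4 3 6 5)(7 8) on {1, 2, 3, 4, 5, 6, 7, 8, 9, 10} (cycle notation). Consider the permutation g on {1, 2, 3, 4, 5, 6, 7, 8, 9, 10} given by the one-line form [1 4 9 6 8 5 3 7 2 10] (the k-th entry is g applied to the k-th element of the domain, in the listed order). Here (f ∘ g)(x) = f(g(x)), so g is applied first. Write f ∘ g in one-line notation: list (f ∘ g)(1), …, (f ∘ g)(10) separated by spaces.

(f ∘ g)(x) = f(g(x)). Computing each image: f(g(1)) = f(1) = 9, f(g(2)) = f(4) = 3, f(g(3)) = f(9) = 1, f(g(4)) = f(6) = 5, f(g(5)) = f(8) = 7, f(g(6)) = f(5) = 2, f(g(7)) = f(3) = 6, f(g(8)) = f(7) = 8, f(g(9)) = f(2) = 10, f(g(10)) = f(10) = 4.
Hence f ∘ g = [9 3 1 5 7 2 6 8 10 4].

9 3 1 5 7 2 6 8 10 4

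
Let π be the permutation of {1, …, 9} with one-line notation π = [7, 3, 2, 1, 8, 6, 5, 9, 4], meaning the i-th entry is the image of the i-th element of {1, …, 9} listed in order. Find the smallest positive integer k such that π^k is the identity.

6

The disjoint-cycle form of π has cycle lengths 6, 2, 1.
The order of π is the least common multiple of its cycle lengths: lcm(6, 2) = 6.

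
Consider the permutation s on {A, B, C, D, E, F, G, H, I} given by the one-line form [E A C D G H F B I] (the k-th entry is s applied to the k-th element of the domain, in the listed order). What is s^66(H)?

H

Tracing H → B → … returns to H after 6 steps, so H lies in a 6-cycle (A, E, G, F, H, B).
On a 6-cycle, s^6 is the identity, so s^66 = s^0 there (66 ≡ 0 mod 6).
So s^66(H) = H.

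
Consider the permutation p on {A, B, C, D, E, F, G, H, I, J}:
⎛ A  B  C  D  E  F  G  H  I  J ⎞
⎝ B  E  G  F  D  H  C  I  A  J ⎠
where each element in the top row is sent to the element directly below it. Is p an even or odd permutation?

odd

In disjoint-cycle form the cycle lengths are 7, 2, 1.
A cycle is odd iff its length is even; p has 1 even-length cycle, so sgn(p) = (−1)^1 and p is odd.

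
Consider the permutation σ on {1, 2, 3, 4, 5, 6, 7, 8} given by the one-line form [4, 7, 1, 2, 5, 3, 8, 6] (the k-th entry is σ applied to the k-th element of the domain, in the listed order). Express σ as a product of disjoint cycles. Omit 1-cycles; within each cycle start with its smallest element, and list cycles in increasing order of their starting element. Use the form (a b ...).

(1 4 2 7 8 6 3)

Iterating σ from 1 gives 1 → 4 → 2 → 7 → 8 → 6 → 3 → 1; that is the 7-cycle (1 4 2 7 8 6 3).
Continuing from each remaining unvisited element yields (1 4 2 7 8 6 3).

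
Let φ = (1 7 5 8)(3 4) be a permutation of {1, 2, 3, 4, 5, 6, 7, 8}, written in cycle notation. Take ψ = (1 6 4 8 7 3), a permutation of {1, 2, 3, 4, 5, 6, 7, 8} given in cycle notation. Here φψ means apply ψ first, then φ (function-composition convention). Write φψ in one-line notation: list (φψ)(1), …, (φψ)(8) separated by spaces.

6 2 7 1 8 3 4 5

(φψ)(x) = φ(ψ(x)). Computing each image: φ(ψ(1)) = φ(6) = 6, φ(ψ(2)) = φ(2) = 2, φ(ψ(3)) = φ(1) = 7, φ(ψ(4)) = φ(8) = 1, φ(ψ(5)) = φ(5) = 8, φ(ψ(6)) = φ(4) = 3, φ(ψ(7)) = φ(3) = 4, φ(ψ(8)) = φ(7) = 5.
Hence φψ = [6 2 7 1 8 3 4 5].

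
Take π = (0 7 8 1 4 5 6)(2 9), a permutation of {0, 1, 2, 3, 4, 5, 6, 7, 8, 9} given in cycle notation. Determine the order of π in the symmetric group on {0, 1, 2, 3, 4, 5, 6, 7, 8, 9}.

The disjoint cycles have lengths 7, 2, 1.
Since disjoint cycles commute, ord(π) = lcm(7, 2) = 14.

14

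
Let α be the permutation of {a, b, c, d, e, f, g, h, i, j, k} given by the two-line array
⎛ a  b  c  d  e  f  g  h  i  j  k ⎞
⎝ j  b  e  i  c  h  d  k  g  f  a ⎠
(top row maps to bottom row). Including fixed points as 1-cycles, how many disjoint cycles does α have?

4

The cycle decomposition is (a j f h k)(b)(c e)(d i g), which has 4 cycles (counting 1-cycles).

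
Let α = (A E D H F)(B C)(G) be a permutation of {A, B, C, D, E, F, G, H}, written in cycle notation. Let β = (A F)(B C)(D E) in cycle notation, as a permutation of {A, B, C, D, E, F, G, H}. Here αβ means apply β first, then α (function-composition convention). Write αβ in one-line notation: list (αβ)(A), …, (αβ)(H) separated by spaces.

A B C D H E G F

For each element, apply β then α: A → F → A; B → C → B; C → B → C; D → E → D; E → D → H; F → A → E; G → G → G; H → H → F.
Collecting the images, αβ = [A B C D H E G F].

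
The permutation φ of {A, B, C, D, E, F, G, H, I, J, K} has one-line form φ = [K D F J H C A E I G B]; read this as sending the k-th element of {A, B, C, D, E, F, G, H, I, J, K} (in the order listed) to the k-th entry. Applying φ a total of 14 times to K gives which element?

Tracing K → B → … returns to K after 6 steps, so K lies in a 6-cycle (A K B D J G).
On a 6-cycle, φ^6 is the identity, so φ^14 = φ^2 there (14 ≡ 2 mod 6).
Advancing 2 steps from K: K → B → D.

D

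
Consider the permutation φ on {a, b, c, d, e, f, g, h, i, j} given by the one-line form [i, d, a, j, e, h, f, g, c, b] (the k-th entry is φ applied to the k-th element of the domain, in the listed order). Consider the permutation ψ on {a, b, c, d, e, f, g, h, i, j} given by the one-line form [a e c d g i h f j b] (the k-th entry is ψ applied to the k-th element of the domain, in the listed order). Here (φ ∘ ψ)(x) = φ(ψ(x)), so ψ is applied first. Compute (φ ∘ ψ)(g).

First apply ψ: ψ(g) = h, then φ(h) = g. Thus (φ ∘ ψ)(g) = g.

g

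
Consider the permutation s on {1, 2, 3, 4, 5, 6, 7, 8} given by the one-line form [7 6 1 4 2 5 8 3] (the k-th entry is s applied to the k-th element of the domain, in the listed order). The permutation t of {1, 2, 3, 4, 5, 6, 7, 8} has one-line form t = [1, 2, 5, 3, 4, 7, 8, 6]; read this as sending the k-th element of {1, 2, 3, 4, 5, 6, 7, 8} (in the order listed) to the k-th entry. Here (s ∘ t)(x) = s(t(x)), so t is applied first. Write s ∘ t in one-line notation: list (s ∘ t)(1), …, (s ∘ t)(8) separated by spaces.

7 6 2 1 4 8 3 5

Chase each element through t then s: 1 → 1 → 7; 2 → 2 → 6; 3 → 5 → 2; 4 → 3 → 1; 5 → 4 → 4; 6 → 7 → 8; 7 → 8 → 3; 8 → 6 → 5.
Collecting the images, s ∘ t = [7 6 2 1 4 8 3 5].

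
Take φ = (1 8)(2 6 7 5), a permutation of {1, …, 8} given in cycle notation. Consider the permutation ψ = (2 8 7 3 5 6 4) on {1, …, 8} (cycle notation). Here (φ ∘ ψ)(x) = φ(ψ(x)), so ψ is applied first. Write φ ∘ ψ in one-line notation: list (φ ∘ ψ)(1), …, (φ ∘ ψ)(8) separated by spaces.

(φ ∘ ψ)(x) = φ(ψ(x)). Computing each image: φ(ψ(1)) = φ(1) = 8, φ(ψ(2)) = φ(8) = 1, φ(ψ(3)) = φ(5) = 2, φ(ψ(4)) = φ(2) = 6, φ(ψ(5)) = φ(6) = 7, φ(ψ(6)) = φ(4) = 4, φ(ψ(7)) = φ(3) = 3, φ(ψ(8)) = φ(7) = 5.
Hence φ ∘ ψ = [8 1 2 6 7 4 3 5].

8 1 2 6 7 4 3 5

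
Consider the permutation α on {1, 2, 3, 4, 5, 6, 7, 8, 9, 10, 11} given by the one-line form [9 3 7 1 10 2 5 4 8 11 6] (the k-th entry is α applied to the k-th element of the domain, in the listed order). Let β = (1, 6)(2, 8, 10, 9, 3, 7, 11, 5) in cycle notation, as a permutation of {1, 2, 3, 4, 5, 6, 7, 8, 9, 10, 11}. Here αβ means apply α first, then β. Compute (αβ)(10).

First apply α: α(10) = 11, then β(11) = 5. Thus (αβ)(10) = 5.

5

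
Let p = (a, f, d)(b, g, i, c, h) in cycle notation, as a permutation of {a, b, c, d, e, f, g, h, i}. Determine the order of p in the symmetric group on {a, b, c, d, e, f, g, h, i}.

15

The disjoint cycles have lengths 5, 3, 1.
The order of p is the least common multiple of its cycle lengths: lcm(5, 3) = 15.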